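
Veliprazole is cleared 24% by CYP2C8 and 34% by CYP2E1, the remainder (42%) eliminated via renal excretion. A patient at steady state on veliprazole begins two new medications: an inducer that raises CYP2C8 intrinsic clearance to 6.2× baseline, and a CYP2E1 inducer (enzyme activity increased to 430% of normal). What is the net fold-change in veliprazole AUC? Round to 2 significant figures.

CYP2C8: 0.24 × 6.2 = 1.488
CYP2E1: 0.34 × 4.3 = 1.462
Other: 0.42 (unchanged)
New clearance relative to baseline: 1.488 + 1.462 + 0.42 = 3.37.
AUC ∝ 1/CL: fold-change = 1 / 3.37 = 0.30.

0.30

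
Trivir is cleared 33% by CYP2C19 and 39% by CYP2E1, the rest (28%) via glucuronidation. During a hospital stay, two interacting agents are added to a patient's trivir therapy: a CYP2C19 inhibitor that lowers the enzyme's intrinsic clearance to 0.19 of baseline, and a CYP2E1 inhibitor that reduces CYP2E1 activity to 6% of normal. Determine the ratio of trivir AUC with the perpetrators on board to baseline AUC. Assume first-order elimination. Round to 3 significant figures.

The CYP2C19 pathway (33% of clearance) falls to 0.19× activity: 0.33 × 0.19 = 0.0627.
The CYP2E1 pathway (39% of clearance) falls to 0.06× activity: 0.39 × 0.06 = 0.0234.
Non-CYP routes (28%) are unchanged.
CL_new/CL_old = 0.0627 + 0.0234 + 0.28 = 0.3661.
Net AUC ratio = 1 / 0.3661 = 2.73.

2.73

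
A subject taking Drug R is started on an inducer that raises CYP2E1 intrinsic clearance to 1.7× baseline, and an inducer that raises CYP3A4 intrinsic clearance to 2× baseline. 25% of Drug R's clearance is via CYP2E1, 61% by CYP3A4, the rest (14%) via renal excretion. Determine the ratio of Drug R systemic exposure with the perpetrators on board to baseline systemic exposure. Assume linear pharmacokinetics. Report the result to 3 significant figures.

The CYP2E1 pathway (25% of clearance) increases to 1.7× activity: 0.25 × 1.7 = 0.425.
The CYP3A4 pathway (61% of clearance) increases to 2× activity: 0.61 × 2 = 1.22.
The remaining 14% of clearance is unaffected.
New clearance relative to baseline: 0.425 + 1.22 + 0.14 = 1.785.
Systemic exposure ∝ 1/CL: fold-change = 1 / 1.785 = 0.560.

0.560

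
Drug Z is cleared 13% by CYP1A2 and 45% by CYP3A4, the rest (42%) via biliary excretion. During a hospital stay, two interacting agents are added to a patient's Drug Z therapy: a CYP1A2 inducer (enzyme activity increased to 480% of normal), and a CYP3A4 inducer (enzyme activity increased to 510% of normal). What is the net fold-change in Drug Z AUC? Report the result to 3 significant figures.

CYP1A2: 0.13 × 4.8 = 0.624
CYP3A4: 0.45 × 5.1 = 2.295
Other: 0.42 (unchanged)
New clearance relative to baseline: 0.624 + 2.295 + 0.42 = 3.339.
AUC ∝ 1/CL: fold-change = 1 / 3.339 = 0.299.

0.299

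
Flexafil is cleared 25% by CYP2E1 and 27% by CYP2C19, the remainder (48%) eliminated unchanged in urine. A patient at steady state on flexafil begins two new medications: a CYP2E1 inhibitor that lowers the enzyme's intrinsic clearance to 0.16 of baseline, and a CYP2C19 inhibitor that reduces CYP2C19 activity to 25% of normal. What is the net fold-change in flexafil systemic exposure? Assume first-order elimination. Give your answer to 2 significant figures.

1.7

The CYP2E1 pathway (25% of clearance) is reduced to 0.16× activity: 0.25 × 0.16 = 0.04.
The CYP2C19 pathway (27% of clearance) is reduced to 0.25× activity: 0.27 × 0.25 = 0.0675.
Non-CYP routes (48%) are unchanged.
CL_new/CL_old = 0.04 + 0.0675 + 0.48 = 0.5875.
Net systemic exposure ratio = 1 / 0.5875 = 1.7.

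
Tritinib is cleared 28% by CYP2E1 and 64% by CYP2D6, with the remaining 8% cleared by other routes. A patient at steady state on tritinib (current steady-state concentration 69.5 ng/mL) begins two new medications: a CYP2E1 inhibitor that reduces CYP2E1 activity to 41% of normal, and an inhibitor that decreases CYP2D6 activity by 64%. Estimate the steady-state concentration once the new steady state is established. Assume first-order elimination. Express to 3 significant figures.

163 ng/mL

The CYP2E1 pathway (28% of clearance) drops to 0.41× activity: 0.28 × 0.41 = 0.1148.
The CYP2D6 pathway (64% of clearance) is reduced to 0.36× activity: 0.64 × 0.36 = 0.2304.
Non-CYP routes (8%) are unchanged.
CL_new/CL_old = 0.1148 + 0.2304 + 0.08 = 0.4252.
Steady-state concentration ∝ 1/CL: new value = 69.5 / 0.4252 = 163 ng/mL.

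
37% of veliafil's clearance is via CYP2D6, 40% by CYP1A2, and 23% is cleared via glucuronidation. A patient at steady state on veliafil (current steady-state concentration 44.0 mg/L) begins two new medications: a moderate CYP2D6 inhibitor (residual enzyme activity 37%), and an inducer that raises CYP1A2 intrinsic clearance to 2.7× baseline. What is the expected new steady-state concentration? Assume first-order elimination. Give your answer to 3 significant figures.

30.4 mg/L

CYP2D6: 0.37 × 0.37 = 0.1369
CYP1A2: 0.4 × 2.7 = 1.08
Other: 0.23 (unchanged)
New clearance relative to baseline: 0.1369 + 1.08 + 0.23 = 1.4469.
Steady-state concentration ∝ 1/CL: new value = 44.0 / 1.4469 = 30.4 mg/L.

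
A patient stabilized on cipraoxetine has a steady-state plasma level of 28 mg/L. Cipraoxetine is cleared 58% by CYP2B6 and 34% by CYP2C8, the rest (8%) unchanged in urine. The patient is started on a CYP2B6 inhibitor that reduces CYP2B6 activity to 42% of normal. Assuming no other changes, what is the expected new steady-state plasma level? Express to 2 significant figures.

42 mg/L

The CYP2B6 pathway (58% of clearance) is reduced to 0.42× activity: 0.58 × 0.42 = 0.2436.
CYP2C8 (34%) and the residual 8% are unaffected.
Relative clearance = 0.2436 + 0.34 + 0.08 = 0.6636.
New steady-state plasma level = baseline ÷ relative clearance = 28 / 0.6636 = 42 mg/L.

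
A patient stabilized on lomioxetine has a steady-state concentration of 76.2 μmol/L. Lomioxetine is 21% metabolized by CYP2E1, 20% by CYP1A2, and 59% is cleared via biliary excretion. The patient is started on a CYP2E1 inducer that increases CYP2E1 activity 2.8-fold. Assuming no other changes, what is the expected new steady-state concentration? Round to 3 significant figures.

The CYP2E1 pathway (21% of clearance) increases to 2.8× activity: 0.21 × 2.8 = 0.588.
CYP1A2 (20%) and the residual 59% are unaffected.
New clearance relative to baseline: 0.588 + 0.2 + 0.59 = 1.378.
With dosing unchanged, steady-state concentration scales as 1/CL: 76.2 / 1.378 = 55.3 μmol/L.

55.3 μmol/L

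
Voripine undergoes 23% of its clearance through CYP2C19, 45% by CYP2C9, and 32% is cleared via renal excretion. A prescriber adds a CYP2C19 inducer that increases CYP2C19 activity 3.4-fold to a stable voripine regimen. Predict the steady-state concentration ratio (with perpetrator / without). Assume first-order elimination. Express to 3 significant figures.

0.644

The CYP2C19 pathway (23% of clearance) rises to 3.4× activity: 0.23 × 3.4 = 0.782.
CYP2C9 (45%) and the residual 32% are unaffected.
New clearance relative to baseline: 0.782 + 0.45 + 0.32 = 1.552.
Steady-state concentration is inversely proportional to clearance, so the fold-change is 1 / 1.552 = 0.644.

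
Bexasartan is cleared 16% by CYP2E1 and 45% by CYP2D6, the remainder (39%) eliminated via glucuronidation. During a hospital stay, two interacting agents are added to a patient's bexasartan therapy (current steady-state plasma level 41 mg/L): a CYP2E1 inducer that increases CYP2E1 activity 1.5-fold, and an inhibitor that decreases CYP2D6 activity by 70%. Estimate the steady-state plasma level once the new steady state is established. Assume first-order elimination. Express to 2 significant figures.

54 mg/L

The CYP2E1 pathway (16% of clearance) is boosted to 1.5× activity: 0.16 × 1.5 = 0.24.
The CYP2D6 pathway (45% of clearance) falls to 0.3× activity: 0.45 × 0.3 = 0.135.
The remaining 39% of clearance is unaffected.
New clearance relative to baseline: 0.24 + 0.135 + 0.39 = 0.765.
New steady-state plasma level = 41 / 0.765 = 54 mg/L (concentration scales inversely with clearance).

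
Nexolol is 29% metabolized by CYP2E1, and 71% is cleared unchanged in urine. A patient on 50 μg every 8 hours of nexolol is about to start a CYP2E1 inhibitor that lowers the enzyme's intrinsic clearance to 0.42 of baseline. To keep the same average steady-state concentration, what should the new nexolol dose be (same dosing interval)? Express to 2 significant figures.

The CYP2E1 pathway (29% of clearance) is reduced to 0.42× activity: 0.29 × 0.42 = 0.1218.
The remaining 71% of clearance is unaffected.
New clearance relative to baseline: 0.1218 + 0.71 = 0.8318.
Exposure is unchanged when dose changes in proportion to clearance. New dose = 50 μg × 0.8318 = 42 μg.

42 μg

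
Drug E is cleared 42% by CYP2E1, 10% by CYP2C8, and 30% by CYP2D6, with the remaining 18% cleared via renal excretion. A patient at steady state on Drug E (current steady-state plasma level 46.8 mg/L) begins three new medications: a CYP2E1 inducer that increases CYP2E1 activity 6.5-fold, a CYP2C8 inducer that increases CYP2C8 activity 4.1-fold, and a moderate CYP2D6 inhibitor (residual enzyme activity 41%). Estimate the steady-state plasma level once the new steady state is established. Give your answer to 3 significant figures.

13.6 mg/L

The CYP2E1 pathway (42% of clearance) rises to 6.5× activity: 0.42 × 6.5 = 2.73.
The CYP2C8 pathway (10% of clearance) increases to 4.1× activity: 0.1 × 4.1 = 0.41.
The CYP2D6 pathway (30% of clearance) falls to 0.41× activity: 0.3 × 0.41 = 0.123.
Non-CYP routes (18%) are unchanged.
CL_new/CL_old = 2.73 + 0.41 + 0.123 + 0.18 = 3.443.
New steady-state plasma level = 46.8 / 3.443 = 13.6 mg/L (concentration scales inversely with clearance).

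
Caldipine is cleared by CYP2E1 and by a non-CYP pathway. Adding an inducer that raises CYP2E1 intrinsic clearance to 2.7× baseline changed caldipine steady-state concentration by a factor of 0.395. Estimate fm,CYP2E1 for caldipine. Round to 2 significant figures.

0.90

Write x for the fraction cleared via CYP2E1. The observed steady-state concentration change means clearance rose to 1/0.395 = 2.532 of baseline.
Only the CYP2E1 route changed, so 2.532 = x·2.7 + (1 − x), giving x = 0.90.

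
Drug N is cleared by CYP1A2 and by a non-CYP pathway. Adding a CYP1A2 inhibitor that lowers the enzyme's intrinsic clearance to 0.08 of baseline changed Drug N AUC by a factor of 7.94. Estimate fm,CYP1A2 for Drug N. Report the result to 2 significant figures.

Write x for the fraction cleared via CYP1A2. The observed AUC change means clearance fell to 1/7.94 = 0.1259 of baseline.
Only the CYP1A2 route changed, so 0.1259 = x·0.08 + (1 − x), giving x = 0.95.

0.95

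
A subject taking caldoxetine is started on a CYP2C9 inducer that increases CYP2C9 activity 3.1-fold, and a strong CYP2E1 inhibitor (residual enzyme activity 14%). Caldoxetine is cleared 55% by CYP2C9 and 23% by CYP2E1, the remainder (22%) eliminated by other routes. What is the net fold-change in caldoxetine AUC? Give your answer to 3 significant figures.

0.511

The CYP2C9 pathway (55% of clearance) rises to 3.1× activity: 0.55 × 3.1 = 1.705.
The CYP2E1 pathway (23% of clearance) falls to 0.14× activity: 0.23 × 0.14 = 0.0322.
The remaining 22% of clearance is unaffected.
CL_new/CL_old = 1.705 + 0.0322 + 0.22 = 1.9572.
Net AUC ratio = 1 / 1.9572 = 0.511.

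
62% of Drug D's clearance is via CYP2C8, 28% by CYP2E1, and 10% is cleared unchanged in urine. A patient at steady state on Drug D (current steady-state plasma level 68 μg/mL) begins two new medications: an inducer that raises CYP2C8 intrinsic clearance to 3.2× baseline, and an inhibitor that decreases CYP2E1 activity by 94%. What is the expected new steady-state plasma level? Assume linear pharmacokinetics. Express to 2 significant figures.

The CYP2C8 pathway (62% of clearance) rises to 3.2× activity: 0.62 × 3.2 = 1.984.
The CYP2E1 pathway (28% of clearance) falls to 0.06× activity: 0.28 × 0.06 = 0.0168.
Non-CYP routes (10%) are unchanged.
CL_new/CL_old = 1.984 + 0.0168 + 0.1 = 2.1008.
Steady-state plasma level ∝ 1/CL: new value = 68 / 2.1008 = 32 μg/mL.

32 μg/mL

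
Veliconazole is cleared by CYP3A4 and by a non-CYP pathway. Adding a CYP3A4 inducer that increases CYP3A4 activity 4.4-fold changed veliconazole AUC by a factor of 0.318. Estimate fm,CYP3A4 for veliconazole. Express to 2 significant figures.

Let fm be the CYP3A4 fraction. New clearance relative to baseline = fm × 4.4 + (1 − fm).
AUC ratio = 1 / (new CL fraction), so new CL fraction = 1 / 0.318 = 3.145.
fm × 4.4 + 1 − fm = 3.145  ⇒  fm × (4.4 − 1) = 2.145  ⇒  fm = 0.63.

0.63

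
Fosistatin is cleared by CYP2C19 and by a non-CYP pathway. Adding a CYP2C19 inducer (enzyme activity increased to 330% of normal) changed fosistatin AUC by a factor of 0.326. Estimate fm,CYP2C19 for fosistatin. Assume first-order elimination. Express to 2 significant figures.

0.90

Let x = fm,CYP2C19. Because AUC ∝ 1/CL, relative clearance rose to 1/0.326 = 3.067.
Setting x·3.3 + (1 − x) = 3.067 and solving: x = (3.067 − 1)/(3.3 − 1) = 0.90.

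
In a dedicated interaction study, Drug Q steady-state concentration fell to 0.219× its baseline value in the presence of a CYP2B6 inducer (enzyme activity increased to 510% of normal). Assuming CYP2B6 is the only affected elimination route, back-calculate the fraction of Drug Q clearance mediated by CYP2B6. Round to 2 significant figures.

CL'/CL = 1 / 0.219 = 4.566
5.1·fm + (1 − fm) = 4.566
fm = (4.566 − 1) / (5.1 − 1) = 0.87

0.87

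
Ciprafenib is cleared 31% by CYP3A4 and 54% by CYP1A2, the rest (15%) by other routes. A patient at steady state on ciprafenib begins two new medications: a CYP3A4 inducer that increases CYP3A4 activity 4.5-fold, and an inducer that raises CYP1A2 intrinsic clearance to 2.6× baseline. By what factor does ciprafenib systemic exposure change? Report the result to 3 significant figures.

CYP3A4: 0.31 × 4.5 = 1.395
CYP1A2: 0.54 × 2.6 = 1.404
Other: 0.15 (unchanged)
Relative clearance = 1.395 + 1.404 + 0.15 = 2.949.
Systemic exposure ∝ 1/CL: fold-change = 1 / 2.949 = 0.339.

0.339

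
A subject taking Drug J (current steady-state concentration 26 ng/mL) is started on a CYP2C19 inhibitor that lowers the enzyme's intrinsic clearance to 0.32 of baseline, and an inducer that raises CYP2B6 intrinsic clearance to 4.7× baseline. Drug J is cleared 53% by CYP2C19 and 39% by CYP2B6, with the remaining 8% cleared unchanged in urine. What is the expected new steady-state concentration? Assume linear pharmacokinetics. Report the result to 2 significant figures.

The CYP2C19 pathway (53% of clearance) is reduced to 0.32× activity: 0.53 × 0.32 = 0.1696.
The CYP2B6 pathway (39% of clearance) rises to 4.7× activity: 0.39 × 4.7 = 1.833.
Non-CYP routes (8%) are unchanged.
CL_new/CL_old = 0.1696 + 1.833 + 0.08 = 2.0826.
New steady-state concentration = 26 / 2.0826 = 12 ng/mL (concentration scales inversely with clearance).

12 ng/mL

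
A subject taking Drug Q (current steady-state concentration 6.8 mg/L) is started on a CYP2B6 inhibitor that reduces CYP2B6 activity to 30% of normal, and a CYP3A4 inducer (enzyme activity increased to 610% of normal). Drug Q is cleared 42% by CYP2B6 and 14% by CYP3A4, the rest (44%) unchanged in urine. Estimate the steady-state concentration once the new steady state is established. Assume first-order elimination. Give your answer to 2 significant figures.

CYP2B6: 0.42 × 0.3 = 0.126
CYP3A4: 0.14 × 6.1 = 0.854
Other: 0.44 (unchanged)
New clearance relative to baseline: 0.126 + 0.854 + 0.44 = 1.42.
New steady-state concentration = 6.8 / 1.42 = 4.8 mg/L (concentration scales inversely with clearance).

4.8 mg/L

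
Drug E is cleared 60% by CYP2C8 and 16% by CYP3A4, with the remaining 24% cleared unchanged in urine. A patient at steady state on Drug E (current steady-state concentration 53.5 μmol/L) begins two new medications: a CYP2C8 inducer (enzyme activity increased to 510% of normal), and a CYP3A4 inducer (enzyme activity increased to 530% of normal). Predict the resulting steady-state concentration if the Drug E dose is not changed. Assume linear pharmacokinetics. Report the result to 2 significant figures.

The CYP2C8 pathway (60% of clearance) is boosted to 5.1× activity: 0.6 × 5.1 = 3.06.
The CYP3A4 pathway (16% of clearance) increases to 5.3× activity: 0.16 × 5.3 = 0.848.
Non-CYP routes (24%) are unchanged.
New clearance relative to baseline: 3.06 + 0.848 + 0.24 = 4.148.
New steady-state concentration = 53.5 / 4.148 = 13 μmol/L (concentration scales inversely with clearance).

13 μmol/L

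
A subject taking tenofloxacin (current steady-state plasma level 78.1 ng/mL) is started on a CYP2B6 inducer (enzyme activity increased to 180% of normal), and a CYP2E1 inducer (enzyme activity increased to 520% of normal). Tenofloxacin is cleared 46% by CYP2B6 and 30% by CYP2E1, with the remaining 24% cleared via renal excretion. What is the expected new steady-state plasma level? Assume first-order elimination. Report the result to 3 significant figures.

29.7 ng/mL

CYP2B6: 0.46 × 1.8 = 0.828
CYP2E1: 0.3 × 5.2 = 1.56
Other: 0.24 (unchanged)
CL_new/CL_old = 0.828 + 1.56 + 0.24 = 2.628.
Dividing the baseline by the relative clearance: 78.1 / 2.628 = 29.7 ng/mL.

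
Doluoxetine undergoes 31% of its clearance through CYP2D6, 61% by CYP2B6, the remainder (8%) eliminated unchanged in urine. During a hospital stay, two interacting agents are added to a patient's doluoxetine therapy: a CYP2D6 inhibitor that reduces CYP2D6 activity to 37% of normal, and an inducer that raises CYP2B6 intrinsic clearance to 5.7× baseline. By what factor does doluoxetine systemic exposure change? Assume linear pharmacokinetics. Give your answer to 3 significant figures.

0.272

The CYP2D6 pathway (31% of clearance) drops to 0.37× activity: 0.31 × 0.37 = 0.1147.
The CYP2B6 pathway (61% of clearance) rises to 5.7× activity: 0.61 × 5.7 = 3.477.
The remaining 8% of clearance is unaffected.
New clearance relative to baseline: 0.1147 + 3.477 + 0.08 = 3.6717.
Because systemic exposure varies inversely with clearance, the combined effect is 1 / 3.6717 = 0.272.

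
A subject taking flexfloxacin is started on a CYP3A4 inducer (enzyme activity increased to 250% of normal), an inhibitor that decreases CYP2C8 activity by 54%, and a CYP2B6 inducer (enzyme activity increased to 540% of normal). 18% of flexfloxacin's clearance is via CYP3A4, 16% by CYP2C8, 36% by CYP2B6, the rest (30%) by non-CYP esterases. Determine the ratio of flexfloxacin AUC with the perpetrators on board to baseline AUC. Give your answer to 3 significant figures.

The CYP3A4 pathway (18% of clearance) rises to 2.5× activity: 0.18 × 2.5 = 0.45.
The CYP2C8 pathway (16% of clearance) drops to 0.46× activity: 0.16 × 0.46 = 0.0736.
The CYP2B6 pathway (36% of clearance) is boosted to 5.4× activity: 0.36 × 5.4 = 1.944.
Non-CYP routes (30%) are unchanged.
CL_new/CL_old = 0.45 + 0.0736 + 1.944 + 0.3 = 2.7676.
Because AUC varies inversely with clearance, the combined effect is 1 / 2.7676 = 0.361.

0.361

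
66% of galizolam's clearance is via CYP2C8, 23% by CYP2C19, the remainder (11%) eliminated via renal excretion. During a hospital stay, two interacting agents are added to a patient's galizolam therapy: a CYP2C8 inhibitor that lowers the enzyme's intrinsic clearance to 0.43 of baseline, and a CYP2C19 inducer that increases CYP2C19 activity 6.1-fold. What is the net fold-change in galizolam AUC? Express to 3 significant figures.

0.557

The CYP2C8 pathway (66% of clearance) falls to 0.43× activity: 0.66 × 0.43 = 0.2838.
The CYP2C19 pathway (23% of clearance) rises to 6.1× activity: 0.23 × 6.1 = 1.403.
Non-CYP routes (11%) are unchanged.
New clearance relative to baseline: 0.2838 + 1.403 + 0.11 = 1.7968.
AUC ∝ 1/CL: fold-change = 1 / 1.7968 = 0.557.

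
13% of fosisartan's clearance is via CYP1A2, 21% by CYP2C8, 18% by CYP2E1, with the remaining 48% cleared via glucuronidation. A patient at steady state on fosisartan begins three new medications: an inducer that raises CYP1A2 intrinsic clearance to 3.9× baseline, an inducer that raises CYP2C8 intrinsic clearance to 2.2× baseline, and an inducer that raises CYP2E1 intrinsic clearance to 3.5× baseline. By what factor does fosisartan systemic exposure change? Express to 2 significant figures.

CYP1A2: 0.13 × 3.9 = 0.507
CYP2C8: 0.21 × 2.2 = 0.462
CYP2E1: 0.18 × 3.5 = 0.63
Other: 0.48 (unchanged)
CL_new/CL_old = 0.507 + 0.462 + 0.63 + 0.48 = 2.079.
Net systemic exposure ratio = 1 / 2.079 = 0.48.

0.48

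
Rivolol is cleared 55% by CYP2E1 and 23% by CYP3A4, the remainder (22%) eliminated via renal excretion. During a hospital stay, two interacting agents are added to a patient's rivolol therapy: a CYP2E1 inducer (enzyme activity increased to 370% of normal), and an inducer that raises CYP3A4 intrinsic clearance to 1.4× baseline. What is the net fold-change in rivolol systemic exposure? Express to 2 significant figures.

The CYP2E1 pathway (55% of clearance) increases to 3.7× activity: 0.55 × 3.7 = 2.035.
The CYP3A4 pathway (23% of clearance) is boosted to 1.4× activity: 0.23 × 1.4 = 0.322.
The remaining 22% of clearance is unaffected.
Relative clearance = 2.035 + 0.322 + 0.22 = 2.577.
Systemic exposure ∝ 1/CL: fold-change = 1 / 2.577 = 0.39.

0.39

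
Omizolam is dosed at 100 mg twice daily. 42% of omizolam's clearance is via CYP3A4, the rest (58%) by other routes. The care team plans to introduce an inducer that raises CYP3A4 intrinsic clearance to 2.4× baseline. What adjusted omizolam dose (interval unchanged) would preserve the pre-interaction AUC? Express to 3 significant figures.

159 mg

The CYP3A4 pathway (42% of clearance) increases to 2.4× activity: 0.42 × 2.4 = 1.008.
Non-CYP routes (58%) are unchanged.
Relative clearance = 1.008 + 0.58 = 1.588.
Css,avg = (dose rate)/CL, so holding Css fixed requires dose ∝ CL: 100 × 1.588 = 159 mg.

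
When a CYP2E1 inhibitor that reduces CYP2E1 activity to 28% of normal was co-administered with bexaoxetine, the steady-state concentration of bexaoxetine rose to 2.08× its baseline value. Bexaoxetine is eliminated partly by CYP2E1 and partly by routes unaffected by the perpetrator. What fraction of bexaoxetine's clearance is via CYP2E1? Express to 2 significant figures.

Call the CYP2E1 fraction fm. After the interaction, CL_new/CL_old = fm × 0.28 + (1 − fm).
Steady-state concentration ratio = 1 / (new CL fraction), so new CL fraction = 1 / 2.08 = 0.4808.
fm × 0.28 + 1 − fm = 0.4808  ⇒  fm × (0.28 − 1) = −0.5192  ⇒  fm = 0.72.

0.72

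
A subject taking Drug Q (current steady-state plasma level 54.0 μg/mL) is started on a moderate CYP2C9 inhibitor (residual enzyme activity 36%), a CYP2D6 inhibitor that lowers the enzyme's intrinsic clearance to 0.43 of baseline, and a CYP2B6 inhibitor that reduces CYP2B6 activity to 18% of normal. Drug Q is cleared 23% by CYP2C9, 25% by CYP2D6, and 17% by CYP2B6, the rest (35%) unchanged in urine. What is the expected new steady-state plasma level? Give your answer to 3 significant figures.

The CYP2C9 pathway (23% of clearance) falls to 0.36× activity: 0.23 × 0.36 = 0.0828.
The CYP2D6 pathway (25% of clearance) is reduced to 0.43× activity: 0.25 × 0.43 = 0.1075.
The CYP2B6 pathway (17% of clearance) drops to 0.18× activity: 0.17 × 0.18 = 0.0306.
The remaining 35% of clearance is unaffected.
CL_new/CL_old = 0.0828 + 0.1075 + 0.0306 + 0.35 = 0.5709.
Dividing the baseline by the relative clearance: 54.0 / 0.5709 = 94.6 μg/mL.

94.6 μg/mL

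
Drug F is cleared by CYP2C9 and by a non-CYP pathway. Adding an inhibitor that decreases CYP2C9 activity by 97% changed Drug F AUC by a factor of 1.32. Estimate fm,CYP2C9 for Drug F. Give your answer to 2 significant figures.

CL'/CL = 1 / 1.32 = 0.7576
0.03·fm + (1 − fm) = 0.7576
fm = (0.7576 − 1) / (0.03 − 1) = 0.25

0.25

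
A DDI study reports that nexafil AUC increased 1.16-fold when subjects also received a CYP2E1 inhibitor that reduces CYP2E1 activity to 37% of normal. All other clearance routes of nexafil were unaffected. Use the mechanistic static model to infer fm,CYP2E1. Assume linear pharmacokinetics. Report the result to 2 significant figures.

Write x for the fraction cleared via CYP2E1. The observed AUC change means clearance fell to 1/1.16 = 0.8621 of baseline.
Setting x·0.37 + (1 − x) = 0.8621 and solving: x = (0.8621 − 1)/(0.37 − 1) = 0.22.

0.22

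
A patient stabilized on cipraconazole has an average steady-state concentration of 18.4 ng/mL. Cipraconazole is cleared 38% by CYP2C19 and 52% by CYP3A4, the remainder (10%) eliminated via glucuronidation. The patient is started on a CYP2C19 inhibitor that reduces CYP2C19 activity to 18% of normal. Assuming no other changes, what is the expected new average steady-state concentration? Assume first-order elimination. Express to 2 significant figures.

27 ng/mL

The CYP2C19 pathway (38% of clearance) falls to 0.18× activity: 0.38 × 0.18 = 0.0684.
CYP3A4 (52%) and the residual 10% are unaffected.
CL_new/CL_old = 0.0684 + 0.52 + 0.1 = 0.6884.
New average steady-state concentration = baseline ÷ relative clearance = 18.4 / 0.6884 = 27 ng/mL.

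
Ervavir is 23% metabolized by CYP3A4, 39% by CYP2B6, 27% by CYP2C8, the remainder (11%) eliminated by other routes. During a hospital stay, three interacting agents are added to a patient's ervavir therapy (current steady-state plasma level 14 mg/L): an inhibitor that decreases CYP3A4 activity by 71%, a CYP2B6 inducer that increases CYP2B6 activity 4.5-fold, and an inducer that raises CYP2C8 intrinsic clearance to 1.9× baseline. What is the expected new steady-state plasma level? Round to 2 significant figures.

The CYP3A4 pathway (23% of clearance) is reduced to 0.29× activity: 0.23 × 0.29 = 0.0667.
The CYP2B6 pathway (39% of clearance) increases to 4.5× activity: 0.39 × 4.5 = 1.755.
The CYP2C8 pathway (27% of clearance) rises to 1.9× activity: 0.27 × 1.9 = 0.513.
The remaining 11% of clearance is unaffected.
New clearance relative to baseline: 0.0667 + 1.755 + 0.513 + 0.11 = 2.4447.
New steady-state plasma level = 14 / 2.4447 = 5.7 mg/L (concentration scales inversely with clearance).

5.7 mg/L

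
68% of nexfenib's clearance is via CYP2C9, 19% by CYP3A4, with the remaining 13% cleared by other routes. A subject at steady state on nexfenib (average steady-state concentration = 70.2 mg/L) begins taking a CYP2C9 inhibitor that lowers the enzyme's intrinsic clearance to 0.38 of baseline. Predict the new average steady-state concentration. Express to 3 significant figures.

CYP2C9: 0.68 × 0.38 = 0.2584
CYP3A4: 0.19 (unchanged)
Other: 0.13 (unchanged)
New clearance relative to baseline: 0.2584 + 0.19 + 0.13 = 0.5784.
Average steady-state concentration ∝ 1/CL, so new value = 70.2 / 0.5784 = 121 mg/L.

121 mg/L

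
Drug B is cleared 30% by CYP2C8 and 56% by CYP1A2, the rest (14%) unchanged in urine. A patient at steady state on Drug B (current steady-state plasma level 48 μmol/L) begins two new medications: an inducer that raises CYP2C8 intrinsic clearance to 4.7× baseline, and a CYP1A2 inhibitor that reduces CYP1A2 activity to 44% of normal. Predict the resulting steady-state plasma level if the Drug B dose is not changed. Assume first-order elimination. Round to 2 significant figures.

CYP2C8: 0.3 × 4.7 = 1.41
CYP1A2: 0.56 × 0.44 = 0.2464
Other: 0.14 (unchanged)
Relative clearance = 1.41 + 0.2464 + 0.14 = 1.7964.
New steady-state plasma level = 48 / 1.7964 = 27 μmol/L (concentration scales inversely with clearance).

27 μmol/L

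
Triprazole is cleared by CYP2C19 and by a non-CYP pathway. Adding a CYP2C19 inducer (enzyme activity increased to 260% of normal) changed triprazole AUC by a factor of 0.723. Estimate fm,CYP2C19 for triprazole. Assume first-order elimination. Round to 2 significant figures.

CL'/CL = 1 / 0.723 = 1.383
2.6·fm + (1 − fm) = 1.383
fm = (1.383 − 1) / (2.6 − 1) = 0.24

0.24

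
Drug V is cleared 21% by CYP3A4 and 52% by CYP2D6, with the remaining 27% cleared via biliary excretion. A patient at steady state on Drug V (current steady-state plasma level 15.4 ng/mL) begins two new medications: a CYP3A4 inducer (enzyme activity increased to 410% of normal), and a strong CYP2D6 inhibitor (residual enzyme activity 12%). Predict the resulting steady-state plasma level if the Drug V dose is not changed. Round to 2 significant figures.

CYP3A4: 0.21 × 4.1 = 0.861
CYP2D6: 0.52 × 0.12 = 0.0624
Other: 0.27 (unchanged)
Relative clearance = 0.861 + 0.0624 + 0.27 = 1.1934.
Dividing the baseline by the relative clearance: 15.4 / 1.1934 = 13 ng/mL.

13 ng/mL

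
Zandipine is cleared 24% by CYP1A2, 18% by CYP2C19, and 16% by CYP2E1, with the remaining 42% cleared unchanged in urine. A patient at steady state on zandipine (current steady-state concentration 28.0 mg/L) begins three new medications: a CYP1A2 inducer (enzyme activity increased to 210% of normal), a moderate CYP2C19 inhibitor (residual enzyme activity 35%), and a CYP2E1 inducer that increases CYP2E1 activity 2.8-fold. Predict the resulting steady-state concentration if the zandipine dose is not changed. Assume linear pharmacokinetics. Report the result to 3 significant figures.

CYP1A2: 0.24 × 2.1 = 0.504
CYP2C19: 0.18 × 0.35 = 0.063
CYP2E1: 0.16 × 2.8 = 0.448
Other: 0.42 (unchanged)
New clearance relative to baseline: 0.504 + 0.063 + 0.448 + 0.42 = 1.435.
New steady-state concentration = 28.0 / 1.435 = 19.5 mg/L (concentration scales inversely with clearance).

19.5 mg/L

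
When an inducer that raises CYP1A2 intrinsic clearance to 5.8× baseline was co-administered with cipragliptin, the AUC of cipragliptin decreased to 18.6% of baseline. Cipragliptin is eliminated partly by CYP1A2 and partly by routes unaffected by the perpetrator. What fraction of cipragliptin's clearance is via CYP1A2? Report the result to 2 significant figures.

0.91

CL'/CL = 1 / 0.186 = 5.376
5.8·fm + (1 − fm) = 5.376
fm = (5.376 − 1) / (5.8 − 1) = 0.91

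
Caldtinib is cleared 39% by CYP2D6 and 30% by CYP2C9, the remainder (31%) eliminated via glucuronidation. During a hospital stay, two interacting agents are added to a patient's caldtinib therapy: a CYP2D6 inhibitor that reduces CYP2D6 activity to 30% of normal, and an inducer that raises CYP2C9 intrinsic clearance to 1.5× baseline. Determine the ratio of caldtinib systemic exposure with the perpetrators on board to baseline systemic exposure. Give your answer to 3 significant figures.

The CYP2D6 pathway (39% of clearance) drops to 0.3× activity: 0.39 × 0.3 = 0.117.
The CYP2C9 pathway (30% of clearance) rises to 1.5× activity: 0.3 × 1.5 = 0.45.
Non-CYP routes (31%) are unchanged.
CL_new/CL_old = 0.117 + 0.45 + 0.31 = 0.877.
Systemic exposure ∝ 1/CL: fold-change = 1 / 0.877 = 1.14.

1.14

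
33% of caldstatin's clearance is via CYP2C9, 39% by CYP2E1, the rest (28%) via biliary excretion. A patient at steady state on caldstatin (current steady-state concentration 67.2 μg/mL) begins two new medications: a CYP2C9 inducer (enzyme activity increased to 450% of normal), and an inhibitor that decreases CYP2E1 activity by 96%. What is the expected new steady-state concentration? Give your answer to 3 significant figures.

37.7 μg/mL

The CYP2C9 pathway (33% of clearance) is boosted to 4.5× activity: 0.33 × 4.5 = 1.485.
The CYP2E1 pathway (39% of clearance) is reduced to 0.04× activity: 0.39 × 0.04 = 0.0156.
The remaining 28% of clearance is unaffected.
New clearance relative to baseline: 1.485 + 0.0156 + 0.28 = 1.7806.
New steady-state concentration = 67.2 / 1.7806 = 37.7 μg/mL (concentration scales inversely with clearance).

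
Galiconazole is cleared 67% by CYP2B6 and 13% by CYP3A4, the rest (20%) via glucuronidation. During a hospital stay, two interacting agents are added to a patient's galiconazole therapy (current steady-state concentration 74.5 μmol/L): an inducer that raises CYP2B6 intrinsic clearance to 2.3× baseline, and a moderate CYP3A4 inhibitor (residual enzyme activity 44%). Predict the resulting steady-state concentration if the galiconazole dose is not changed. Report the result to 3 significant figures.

41.4 μmol/L

CYP2B6: 0.67 × 2.3 = 1.541
CYP3A4: 0.13 × 0.44 = 0.0572
Other: 0.2 (unchanged)
New clearance relative to baseline: 1.541 + 0.0572 + 0.2 = 1.7982.
Steady-state concentration ∝ 1/CL: new value = 74.5 / 1.7982 = 41.4 μmol/L.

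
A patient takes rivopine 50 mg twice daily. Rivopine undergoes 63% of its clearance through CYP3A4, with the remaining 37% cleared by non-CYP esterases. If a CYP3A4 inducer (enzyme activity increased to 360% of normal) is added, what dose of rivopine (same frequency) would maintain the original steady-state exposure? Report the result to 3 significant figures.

CYP3A4: 0.63 × 3.6 = 2.268
Other: 0.37 (unchanged)
Relative clearance = 2.268 + 0.37 = 2.638.
Css,avg = (dose rate)/CL, so holding Css fixed requires dose ∝ CL: 50 × 2.638 = 132 mg.

132 mg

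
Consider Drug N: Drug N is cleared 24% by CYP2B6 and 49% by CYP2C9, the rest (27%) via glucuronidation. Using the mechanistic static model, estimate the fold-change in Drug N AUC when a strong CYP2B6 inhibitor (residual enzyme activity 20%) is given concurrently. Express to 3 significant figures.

The CYP2B6 pathway (24% of clearance) is reduced to 0.2× activity: 0.24 × 0.2 = 0.048.
CYP2C9 (49%) and the residual 27% are unaffected.
New clearance relative to baseline: 0.048 + 0.49 + 0.27 = 0.808.
AUC is inversely proportional to clearance, so the fold-change is 1 / 0.808 = 1.24.

1.24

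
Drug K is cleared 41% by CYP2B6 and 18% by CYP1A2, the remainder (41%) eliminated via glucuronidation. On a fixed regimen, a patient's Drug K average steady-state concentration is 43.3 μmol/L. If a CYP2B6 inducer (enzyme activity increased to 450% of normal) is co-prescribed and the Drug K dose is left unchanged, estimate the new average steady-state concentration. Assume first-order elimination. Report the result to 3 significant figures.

17.8 μmol/L

CYP2B6: 0.41 × 4.5 = 1.845
CYP1A2: 0.18 (unchanged)
Other: 0.41 (unchanged)
CL_new/CL_old = 1.845 + 0.18 + 0.41 = 2.435.
Average steady-state concentration ∝ 1/CL, so new value = 43.3 / 2.435 = 17.8 μmol/L.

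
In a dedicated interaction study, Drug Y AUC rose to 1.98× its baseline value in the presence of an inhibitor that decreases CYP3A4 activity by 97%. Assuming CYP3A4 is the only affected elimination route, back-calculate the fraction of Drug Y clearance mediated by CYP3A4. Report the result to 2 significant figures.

0.51

Write x for the fraction cleared via CYP3A4. The observed AUC change means clearance fell to 1/1.98 = 0.5051 of baseline.
Only the CYP3A4 route changed, so 0.5051 = x·0.03 + (1 − x), giving x = 0.51.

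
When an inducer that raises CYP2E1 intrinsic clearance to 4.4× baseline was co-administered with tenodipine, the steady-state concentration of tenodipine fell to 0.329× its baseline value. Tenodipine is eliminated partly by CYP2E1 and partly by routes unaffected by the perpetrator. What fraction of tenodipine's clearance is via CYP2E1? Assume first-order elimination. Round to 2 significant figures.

0.60

Let fm be the CYP2E1 fraction. New clearance relative to baseline = fm × 4.4 + (1 − fm).
Steady-state concentration ratio = 1 / (new CL fraction), so new CL fraction = 1 / 0.329 = 3.04.
fm × 4.4 + 1 − fm = 3.04  ⇒  fm × (4.4 − 1) = 2.04  ⇒  fm = 0.60.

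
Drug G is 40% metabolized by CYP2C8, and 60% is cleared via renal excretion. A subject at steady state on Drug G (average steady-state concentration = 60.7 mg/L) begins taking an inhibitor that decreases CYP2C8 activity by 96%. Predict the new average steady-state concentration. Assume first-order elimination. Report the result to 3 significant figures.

CYP2C8: 0.4 × 0.04 = 0.016
Other: 0.6 (unchanged)
Relative clearance = 0.016 + 0.6 = 0.616.
With dosing unchanged, average steady-state concentration scales as 1/CL: 60.7 / 0.616 = 98.5 mg/L.

98.5 mg/L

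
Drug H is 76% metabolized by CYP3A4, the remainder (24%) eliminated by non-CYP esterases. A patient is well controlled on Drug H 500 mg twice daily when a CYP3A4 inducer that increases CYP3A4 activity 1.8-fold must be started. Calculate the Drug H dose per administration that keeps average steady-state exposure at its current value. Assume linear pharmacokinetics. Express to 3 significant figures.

CYP3A4: 0.76 × 1.8 = 1.368
Other: 0.24 (unchanged)
Relative clearance = 1.368 + 0.24 = 1.608.
Css,avg = (dose rate)/CL, so holding Css fixed requires dose ∝ CL: 500 × 1.608 = 804 mg.

804 mg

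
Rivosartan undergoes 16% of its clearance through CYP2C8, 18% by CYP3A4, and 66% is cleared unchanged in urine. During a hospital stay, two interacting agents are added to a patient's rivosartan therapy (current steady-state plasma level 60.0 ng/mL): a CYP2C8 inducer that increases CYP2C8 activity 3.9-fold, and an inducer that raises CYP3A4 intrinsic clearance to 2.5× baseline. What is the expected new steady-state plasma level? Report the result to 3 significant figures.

34.6 ng/mL

The CYP2C8 pathway (16% of clearance) increases to 3.9× activity: 0.16 × 3.9 = 0.624.
The CYP3A4 pathway (18% of clearance) is boosted to 2.5× activity: 0.18 × 2.5 = 0.45.
The remaining 66% of clearance is unaffected.
Relative clearance = 0.624 + 0.45 + 0.66 = 1.734.
Dividing the baseline by the relative clearance: 60.0 / 1.734 = 34.6 ng/mL.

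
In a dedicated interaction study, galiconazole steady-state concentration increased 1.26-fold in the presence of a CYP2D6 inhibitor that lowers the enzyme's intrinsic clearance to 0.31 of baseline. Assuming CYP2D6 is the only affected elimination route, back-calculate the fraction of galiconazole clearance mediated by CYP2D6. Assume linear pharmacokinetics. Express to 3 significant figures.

CL'/CL = 1 / 1.26 = 0.7937
0.31·fm + (1 − fm) = 0.7937
fm = (0.7937 − 1) / (0.31 − 1) = 0.299

0.299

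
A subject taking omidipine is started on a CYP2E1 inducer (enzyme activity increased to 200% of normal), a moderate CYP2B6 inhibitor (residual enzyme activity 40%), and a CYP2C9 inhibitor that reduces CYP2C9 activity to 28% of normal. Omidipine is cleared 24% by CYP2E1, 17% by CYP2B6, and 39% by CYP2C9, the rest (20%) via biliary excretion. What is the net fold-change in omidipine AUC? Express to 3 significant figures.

The CYP2E1 pathway (24% of clearance) is boosted to 2× activity: 0.24 × 2 = 0.48.
The CYP2B6 pathway (17% of clearance) is reduced to 0.4× activity: 0.17 × 0.4 = 0.068.
The CYP2C9 pathway (39% of clearance) falls to 0.28× activity: 0.39 × 0.28 = 0.1092.
The remaining 20% of clearance is unaffected.
Relative clearance = 0.48 + 0.068 + 0.1092 + 0.2 = 0.8572.
Because AUC varies inversely with clearance, the combined effect is 1 / 0.8572 = 1.17.

1.17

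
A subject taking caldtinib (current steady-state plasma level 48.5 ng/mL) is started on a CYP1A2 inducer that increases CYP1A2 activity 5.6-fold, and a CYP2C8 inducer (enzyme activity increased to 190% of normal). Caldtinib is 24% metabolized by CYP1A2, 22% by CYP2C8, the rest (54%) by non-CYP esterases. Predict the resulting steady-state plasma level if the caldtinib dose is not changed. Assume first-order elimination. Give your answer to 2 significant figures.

The CYP1A2 pathway (24% of clearance) rises to 5.6× activity: 0.24 × 5.6 = 1.344.
The CYP2C8 pathway (22% of clearance) increases to 1.9× activity: 0.22 × 1.9 = 0.418.
The remaining 54% of clearance is unaffected.
CL_new/CL_old = 1.344 + 0.418 + 0.54 = 2.302.
Steady-state plasma level ∝ 1/CL: new value = 48.5 / 2.302 = 21 ng/mL.

21 ng/mL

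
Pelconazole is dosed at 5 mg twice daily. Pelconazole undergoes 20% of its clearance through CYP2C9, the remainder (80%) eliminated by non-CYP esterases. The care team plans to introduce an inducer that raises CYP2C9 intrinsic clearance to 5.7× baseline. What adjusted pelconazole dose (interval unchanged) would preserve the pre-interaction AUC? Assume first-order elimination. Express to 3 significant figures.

The CYP2C9 pathway (20% of clearance) is boosted to 5.7× activity: 0.2 × 5.7 = 1.14.
Non-CYP routes (80%) are unchanged.
Relative clearance = 1.14 + 0.8 = 1.94.
To maintain the same steady-state level, dose must scale with clearance: new dose = 5 × 1.94 = 9.70 mg.

9.70 mg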